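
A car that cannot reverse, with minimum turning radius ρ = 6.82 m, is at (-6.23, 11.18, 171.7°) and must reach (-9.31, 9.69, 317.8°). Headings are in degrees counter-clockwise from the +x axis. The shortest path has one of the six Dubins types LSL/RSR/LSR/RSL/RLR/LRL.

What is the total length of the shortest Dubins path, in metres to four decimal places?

49.3484 m

Let ψ = atan2(Δy, Δx) = atan2(-1.49, -3.08) = -154.1839° be the start→goal bearing.
Normalize: d = |goal − start| / ρ = 3.421476/6.82 = 0.501683, α = (θ_start − ψ) mod 360° = 325.8839° = 5.687747 rad, β = (θ_goal − ψ) mod 360° = 111.9839° = 1.954487 rad.
Common terms: sin α = -0.560872, cos α = 0.827902, sin β = 0.927289, cos β = -0.374346, cos(α−β) = -0.830012, d² = 0.251686. Work in radians in the unit-radius frame; every candidate has L = ρ·(t + p + q).
LSL: p² = 2 + d² − 2cos(α−β) + 2d(sin α − sin β) = 2.418540; p = √p² = 1.555166; φ = atan2(cos β − cos α, d + sin α − sin β) = -2.257930 rad; t = (φ − α) mod 2π = 4.620694 rad, q = (β − φ) mod 2π = 4.212417 rad → L = 6.82·(4.620694 + 1.555166 + 4.212417) = 6.82·10.388277 = 70.848050 m
RSR: p² = 2 + d² − 2cos(α−β) + 2d(sin β − sin α) = 5.404880; p = √p² = 2.324840; φ = atan2(cos α − cos β, d − sin α + sin β) = 0.543496 rad; t = (α − φ) mod 2π = 5.144250 rad, q = (φ − β) mod 2π = 4.872194 rad → L = 6.82·(5.144250 + 2.324840 + 4.872194) = 6.82·12.341284 = 84.167559 m
LSR: p² = d² − 2 + 2cos(α−β) + 2d(sin α + sin β) = -3.040689 < 0 → infeasible
RSL: p² = d² − 2 + 2cos(α−β) − 2d(sin α + sin β) = -3.775989 < 0 → infeasible
RLR: c = (6 − d² + 2cos(α−β) + 2d(sin α − sin β))/8 = 0.324390; p = 2π − arccos c = 5.042756 rad; φ = atan2(cos α − cos β, d − sin α + sin β) = 0.543496 rad; t = (α − φ + p/2) mod 2π = 1.382443 rad, q = (α − β − t + p) mod 2π = 1.110387 rad → L = 6.82·(1.382443 + 5.042756 + 1.110387) = 6.82·7.535586 = 51.392693 m
LRL: c = (6 − d² + 2cos(α−β) − 2d(sin α − sin β))/8 = 0.697682; p = 2π − arccos c = 5.484546 rad; φ = atan2(cos β − cos α, d + sin α − sin β) = -2.257930 rad; t = (φ − α + p/2) mod 2π = 1.079782 rad, q = (β − α − t + p) mod 2π = 0.671505 rad → L = 6.82·(1.079782 + 5.484546 + 0.671505) = 6.82·7.235834 = 49.348385 m
Shortest: LRL with L = 49.348385 m ≈ 49.3484 m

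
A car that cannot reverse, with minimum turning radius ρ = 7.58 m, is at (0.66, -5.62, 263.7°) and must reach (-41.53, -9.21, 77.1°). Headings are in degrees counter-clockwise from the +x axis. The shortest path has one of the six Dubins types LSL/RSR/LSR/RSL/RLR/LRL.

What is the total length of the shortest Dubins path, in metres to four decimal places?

Let ψ = atan2(Δy, Δx) = atan2(-3.59, -42.19) = -175.1363° be the start→goal bearing.
Normalize: d = |goal − start| / ρ = 42.342463/7.58 = 5.586077, α = (θ_start − ψ) mod 360° = 78.8363° = 1.375954 rad, β = (θ_goal − ψ) mod 360° = 252.2363° = 4.402355 rad.
Common terms: sin α = 0.981078, cos α = 0.193612, sin β = -0.952323, cos β = -0.305091, cos(α−β) = -0.993373, d² = 31.204256. Work in radians in the unit-radius frame; every candidate has L = ρ·(t + p + q).
LSL: p² = 2 + d² − 2cos(α−β) + 2d(sin α − sin β) = 56.791258; p = √p² = 7.535997; φ = atan2(cos β − cos α, d + sin α − sin β) = -0.066225 rad; t = (φ − α) mod 2π = 4.841007 rad, q = (β − φ) mod 2π = 4.468579 rad → L = 7.58·(4.841007 + 7.535997 + 4.468579) = 7.58·16.845584 = 127.689525 m
RSR: p² = 2 + d² − 2cos(α−β) + 2d(sin β − sin α) = 13.590744; p = √p² = 3.686563; φ = atan2(cos α − cos β, d − sin α + sin β) = 0.135692 rad; t = (α − φ) mod 2π = 1.240262 rad, q = (φ − β) mod 2π = 2.016523 rad → L = 7.58·(1.240262 + 3.686563 + 2.016523) = 7.58·6.943347 = 52.630571 m
LSR: p² = d² − 2 + 2cos(α−β) + 2d(sin α + sin β) = 27.538766; p = √p² = 5.247739; φ = atan2(−cos α − cos β, d + sin α + sin β) − atan2(−2, p) = 0.383974 rad; t = (φ − α) mod 2π = 5.291206 rad, q = (φ − β) mod 2π = 2.264805 rad → L = 7.58·(5.291206 + 5.247739 + 2.264805) = 7.58·12.803749 = 97.052420 m
RSL: p² = d² − 2 + 2cos(α−β) − 2d(sin α + sin β) = 26.896254; p = √p² = 5.186160; φ = atan2(cos α + cos β, d − sin α − sin β) − atan2(2, p) = -0.388125 rad; t = (α − φ) mod 2π = 1.764079 rad, q = (β − φ) mod 2π = 4.790480 rad → L = 7.58·(1.764079 + 5.186160 + 4.790480) = 7.58·11.740718 = 88.994644 m
RLR: c = (6 − d² + 2cos(α−β) + 2d(sin α − sin β))/8 = -0.698843; p = 2π − arccos c = 3.938610 rad; φ = atan2(cos α − cos β, d − sin α + sin β) = 0.135692 rad; t = (α − φ + p/2) mod 2π = 3.209567 rad, q = (α − β − t + p) mod 2π = 3.985828 rad → L = 7.58·(3.209567 + 3.938610 + 3.985828) = 7.58·11.134005 = 84.395757 m
LRL: c = (6 − d² + 2cos(α−β) − 2d(sin α − sin β))/8 = -6.098907, |c| > 1 → infeasible
Shortest: RSR with L = 52.630571 m ≈ 52.6306 m

52.6306 m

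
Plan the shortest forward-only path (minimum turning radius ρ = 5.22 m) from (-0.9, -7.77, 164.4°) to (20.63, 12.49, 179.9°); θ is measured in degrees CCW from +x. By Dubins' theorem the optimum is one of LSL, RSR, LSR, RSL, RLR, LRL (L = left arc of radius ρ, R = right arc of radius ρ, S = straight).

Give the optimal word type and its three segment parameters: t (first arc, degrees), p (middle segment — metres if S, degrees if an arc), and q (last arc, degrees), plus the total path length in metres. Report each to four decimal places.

Let ψ = atan2(Δy, Δx) = atan2(20.26, 21.53) = 43.2593° be the start→goal bearing.
Normalize: d = |goal − start| / ρ = 29.563635/5.22 = 5.663532, α = (θ_start − ψ) mod 360° = 121.1407° = 2.114304 rad, β = (θ_goal − ψ) mod 360° = 136.6407° = 2.384830 rad.
Common terms: sin α = 0.855900, cos α = -0.517141, sin β = 0.686571, cos β = -0.727062, cos(α−β) = 0.963630, d² = 32.075590. Work in radians in the unit-radius frame; every candidate has L = ρ·(t + p + q).
LSL: p² = 2 + d² − 2cos(α−β) + 2d(sin α − sin β) = 34.066326; p = √p² = 5.836636; φ = atan2(cos β − cos α, d + sin α − sin β) = -0.035974 rad; t = (φ − α) mod 2π = 4.132908 rad, q = (β − φ) mod 2π = 2.420804 rad → L = 5.22·(4.132908 + 5.836636 + 2.420804) = 5.22·12.390348 = 64.677616 m
RSR: p² = 2 + d² − 2cos(α−β) + 2d(sin β − sin α) = 30.230332; p = √p² = 5.498212; φ = atan2(cos α − cos β, d − sin α + sin β) = 0.038189 rad; t = (α − φ) mod 2π = 2.076115 rad, q = (φ − β) mod 2π = 3.936545 rad → L = 5.22·(2.076115 + 5.498212 + 3.936545) = 5.22·11.510871 = 60.086747 m
LSR: p² = d² − 2 + 2cos(α−β) + 2d(sin α + sin β) = 49.474522; p = √p² = 7.033813; φ = atan2(−cos α − cos β, d + sin α + sin β) − atan2(−2, p) = 0.448006 rad; t = (φ − α) mod 2π = 4.616887 rad, q = (φ − β) mod 2π = 4.346361 rad → L = 5.22·(4.616887 + 7.033813 + 4.346361) = 5.22·15.997061 = 83.504659 m
RSL: p² = d² − 2 + 2cos(α−β) − 2d(sin α + sin β) = 14.531179; p = √p² = 3.811978; φ = atan2(cos α + cos β, d − sin α − sin β) − atan2(2, p) = -0.776393 rad; t = (α − φ) mod 2π = 2.890697 rad, q = (β − φ) mod 2π = 3.161223 rad → L = 5.22·(2.890697 + 3.811978 + 3.161223) = 5.22·9.863899 = 51.489551 m
RLR: c = (6 − d² + 2cos(α−β) + 2d(sin α − sin β))/8 = -2.778792, |c| > 1 → infeasible
LRL: c = (6 − d² + 2cos(α−β) − 2d(sin α − sin β))/8 = -3.258291, |c| > 1 → infeasible
Shortest: RSL with L = 51.489551 m ≈ 51.4896 m
Convert RSL to answer units (arcs ×180/π): t = 2.890697·180/π = 165.6247°, p = ρ·p = 5.22·3.811978 = 19.8985 m, q = 3.161223·180/π = 181.1247°, L = 51.4896 m.

RSL: t = 165.6247°, p = 19.8985 m, q = 181.1247°, L = 51.4896 m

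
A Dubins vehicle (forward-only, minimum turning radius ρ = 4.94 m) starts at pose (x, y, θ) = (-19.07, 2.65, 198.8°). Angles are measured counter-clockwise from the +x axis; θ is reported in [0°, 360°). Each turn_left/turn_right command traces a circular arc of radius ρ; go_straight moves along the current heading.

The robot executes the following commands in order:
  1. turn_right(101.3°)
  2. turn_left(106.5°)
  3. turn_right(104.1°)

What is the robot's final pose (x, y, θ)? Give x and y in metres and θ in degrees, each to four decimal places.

set_pose: (x, y, θ) = (-19.0700, 2.6500, 198.8000°), ρ = 4.94
turn_right(101.3°): centre at ρ to the right, rotate −101.3° → (-25.5597, 6.6816, 97.5000°)
turn_left(106.5°): centre at ρ to the left, rotate +106.5° → (-32.4667, 10.5498, 204.0000°)
turn_right(104.1°): centre at ρ to the right, rotate −104.1° → (-39.3425, 14.2133, 99.9000°)

(-39.3425, 14.2133, 99.9000°)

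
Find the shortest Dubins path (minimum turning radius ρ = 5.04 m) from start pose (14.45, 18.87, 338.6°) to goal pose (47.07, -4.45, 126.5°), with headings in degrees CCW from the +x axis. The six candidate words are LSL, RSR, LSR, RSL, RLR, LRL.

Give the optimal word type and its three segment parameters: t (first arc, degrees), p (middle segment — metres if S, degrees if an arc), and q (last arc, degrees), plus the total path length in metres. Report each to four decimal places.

Let ψ = atan2(Δy, Δx) = atan2(-23.32, 32.62) = -35.5609° be the start→goal bearing.
Normalize: d = |goal − start| / ρ = 40.098464/5.04 = 7.956044, α = (θ_start − ψ) mod 360° = 14.1609° = 0.247155 rad, β = (θ_goal − ψ) mod 360° = 162.0609° = 2.828497 rad.
Common terms: sin α = 0.244646, cos α = 0.969612, sin β = 0.308005, cos β = -0.951385, cos(α−β) = -0.847122, d² = 63.298643. Work in radians in the unit-radius frame; every candidate has L = ρ·(t + p + q).
LSL: p² = 2 + d² − 2cos(α−β) + 2d(sin α − sin β) = 65.984711; p = √p² = 8.123097; φ = atan2(cos β − cos α, d + sin α − sin β) = -0.238747 rad; t = (φ − α) mod 2π = 5.797283 rad, q = (β − φ) mod 2π = 3.067244 rad → L = 5.04·(5.797283 + 8.123097 + 3.067244) = 5.04·16.987625 = 85.617628 m
RSR: p² = 2 + d² − 2cos(α−β) + 2d(sin β − sin α) = 68.001062; p = √p² = 8.246276; φ = atan2(cos α − cos β, d − sin α + sin β) = 0.235113 rad; t = (α − φ) mod 2π = 0.012041 rad, q = (φ − β) mod 2π = 3.689802 rad → L = 5.04·(0.012041 + 8.246276 + 3.689802) = 5.04·11.948119 = 60.218520 m
LSR: p² = d² − 2 + 2cos(α−β) + 2d(sin α + sin β) = 68.398242; p = √p² = 8.270323; φ = atan2(−cos α − cos β, d + sin α + sin β) − atan2(−2, p) = 0.235131 rad; t = (φ − α) mod 2π = 6.271161 rad, q = (φ − β) mod 2π = 3.689819 rad → L = 5.04·(6.271161 + 8.270323 + 3.689819) = 5.04·18.231304 = 91.885771 m
RSL: p² = d² − 2 + 2cos(α−β) − 2d(sin α + sin β) = 50.810556; p = √p² = 7.128152; φ = atan2(cos α + cos β, d − sin α − sin β) − atan2(2, p) = -0.271082 rad; t = (α − φ) mod 2π = 0.518237 rad, q = (β − φ) mod 2π = 3.099579 rad → L = 5.04·(0.518237 + 7.128152 + 3.099579) = 5.04·10.745968 = 54.159681 m
RLR: c = (6 − d² + 2cos(α−β) + 2d(sin α − sin β))/8 = -7.500133, |c| > 1 → infeasible
LRL: c = (6 − d² + 2cos(α−β) − 2d(sin α − sin β))/8 = -7.248089, |c| > 1 → infeasible
Shortest: RSL with L = 54.159681 m ≈ 54.1597 m
Convert RSL to answer units (arcs ×180/π): t = 0.518237·180/π = 29.6928°, p = ρ·p = 5.04·7.128152 = 35.9259 m, q = 3.099579·180/π = 177.5928°, L = 54.1597 m.

RSL: t = 29.6928°, p = 35.9259 m, q = 177.5928°, L = 54.1597 m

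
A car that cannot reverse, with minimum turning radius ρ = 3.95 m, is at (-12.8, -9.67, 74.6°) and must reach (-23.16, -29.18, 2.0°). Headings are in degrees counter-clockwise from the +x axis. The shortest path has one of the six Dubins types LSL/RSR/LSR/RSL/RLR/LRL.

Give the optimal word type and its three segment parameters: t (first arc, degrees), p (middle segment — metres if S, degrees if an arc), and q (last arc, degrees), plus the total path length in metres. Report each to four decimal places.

Let ψ = atan2(Δy, Δx) = atan2(-19.51, -10.36) = -117.9687° be the start→goal bearing.
Normalize: d = |goal − start| / ρ = 22.090036/3.95 = 5.592414, α = (θ_start − ψ) mod 360° = 192.5687° = 3.360959 rad, β = (θ_goal − ψ) mod 360° = 119.9687° = 2.093849 rad.
Common terms: sin α = -0.217611, cos α = -0.976036, sin β = 0.866298, cos β = -0.499527, cos(α−β) = 0.299041, d² = 31.275097. Work in radians in the unit-radius frame; every candidate has L = ρ·(t + p + q).
LSL: p² = 2 + d² − 2cos(α−β) + 2d(sin α − sin β) = 20.553681; p = √p² = 4.533617; φ = atan2(cos β − cos α, d + sin α − sin β) = 0.105300 rad; t = (φ − α) mod 2π = 3.027527 rad, q = (β − φ) mod 2π = 1.988549 rad → L = 3.95·(3.027527 + 4.533617 + 1.988549) = 3.95·9.549693 = 37.721288 m
RSR: p² = 2 + d² − 2cos(α−β) + 2d(sin β − sin α) = 44.800349; p = √p² = 6.693306; φ = atan2(cos α − cos β, d − sin α + sin β) = -0.071252 rad; t = (α − φ) mod 2π = 3.432211 rad, q = (φ − β) mod 2π = 4.118084 rad → L = 3.95·(3.432211 + 6.693306 + 4.118084) = 3.95·14.243601 = 56.262223 m
LSR: p² = d² − 2 + 2cos(α−β) + 2d(sin α + sin β) = 37.128636; p = √p² = 6.093327; φ = atan2(−cos α − cos β, d + sin α + sin β) − atan2(−2, p) = 0.549312 rad; t = (φ − α) mod 2π = 3.471539 rad, q = (φ − β) mod 2π = 4.738648 rad → L = 3.95·(3.471539 + 6.093327 + 4.738648) = 3.95·14.303514 = 56.498881 m
RSL: p² = d² − 2 + 2cos(α−β) − 2d(sin α + sin β) = 22.617721; p = √p² = 4.755809; φ = atan2(cos α + cos β, d − sin α − sin β) − atan2(2, p) = -0.688140 rad; t = (α − φ) mod 2π = 4.049098 rad, q = (β − φ) mod 2π = 2.781989 rad → L = 3.95·(4.049098 + 4.755809 + 2.781989) = 3.95·11.586897 = 45.768241 m
RLR: c = (6 − d² + 2cos(α−β) + 2d(sin α − sin β))/8 = -4.600044, |c| > 1 → infeasible
LRL: c = (6 − d² + 2cos(α−β) − 2d(sin α − sin β))/8 = -1.569210, |c| > 1 → infeasible
Shortest: LSL with L = 37.721288 m ≈ 37.7213 m
Convert LSL to answer units (arcs ×180/π): t = 3.027527·180/π = 173.4645°, p = ρ·p = 3.95·4.533617 = 17.9078 m, q = 1.988549·180/π = 113.9355°, L = 37.7213 m.

LSL: t = 173.4645°, p = 17.9078 m, q = 113.9355°, L = 37.7213 m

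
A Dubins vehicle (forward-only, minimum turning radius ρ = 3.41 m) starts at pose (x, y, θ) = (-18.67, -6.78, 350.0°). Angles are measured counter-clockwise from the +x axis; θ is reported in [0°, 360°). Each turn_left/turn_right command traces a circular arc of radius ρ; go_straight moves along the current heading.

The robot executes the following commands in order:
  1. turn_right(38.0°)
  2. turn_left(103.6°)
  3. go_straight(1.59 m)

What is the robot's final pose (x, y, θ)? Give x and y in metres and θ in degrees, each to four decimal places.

set_pose: (x, y, θ) = (-18.6700, -6.7800, 350.0000°), ρ = 3.41
turn_right(38.0°): centre at ρ to the right, rotate −38.0° → (-16.7280, -7.8565, 312.0000°)
turn_left(103.6°): centre at ρ to the left, rotate +103.6° → (-11.3803, -7.5013, 415.6000° ≡ 55.6000°)
go_straight(1.59): x += 1.59·cos θ, y += 1.59·sin θ → (-10.4820, -6.1893, 55.6000°)

(-10.4820, -6.1893, 55.6000°)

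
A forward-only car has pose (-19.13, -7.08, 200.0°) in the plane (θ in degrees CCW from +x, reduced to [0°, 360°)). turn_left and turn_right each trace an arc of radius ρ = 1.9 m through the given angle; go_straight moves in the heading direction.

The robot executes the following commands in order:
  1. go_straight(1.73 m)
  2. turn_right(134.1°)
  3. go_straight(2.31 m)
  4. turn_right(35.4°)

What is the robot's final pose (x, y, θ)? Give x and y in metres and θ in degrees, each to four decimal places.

set_pose: (x, y, θ) = (-19.1300, -7.0800, 200.0000°), ρ = 1.9
go_straight(1.73): x += 1.73·cos θ, y += 1.73·sin θ → (-20.7557, -7.6717, 200.0000°)
turn_right(134.1°): centre at ρ to the right, rotate −134.1° → (-23.1399, -5.1105, 65.9000°)
go_straight(2.31): x += 2.31·cos θ, y += 2.31·sin θ → (-22.1966, -3.0018, 65.9000°)
turn_right(35.4°): centre at ρ to the right, rotate −35.4° → (-21.4266, -2.1405, 30.5000°)

(-21.4266, -2.1405, 30.5000°)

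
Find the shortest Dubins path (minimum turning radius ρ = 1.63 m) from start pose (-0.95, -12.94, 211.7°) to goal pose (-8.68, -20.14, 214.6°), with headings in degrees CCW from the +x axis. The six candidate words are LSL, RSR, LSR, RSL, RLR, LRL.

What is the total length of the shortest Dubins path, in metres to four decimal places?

10.5668 m

Let ψ = atan2(Δy, Δx) = atan2(-7.20, -7.73) = -137.0331° be the start→goal bearing.
Normalize: d = |goal − start| / ρ = 10.563754/1.63 = 6.480831, α = (θ_start − ψ) mod 360° = 348.7331° = 6.086541 rad, β = (θ_goal − ψ) mod 360° = 351.6331° = 6.137155 rad.
Common terms: sin α = -0.195380, cos α = 0.980728, sin β = -0.145512, cos β = 0.989357, cos(α−β) = 0.998719, d² = 42.001167. Work in radians in the unit-radius frame; every candidate has L = ρ·(t + p + q).
LSL: p² = 2 + d² − 2cos(α−β) + 2d(sin α − sin β) = 41.357355; p = √p² = 6.430968; φ = atan2(cos β − cos α, d + sin α − sin β) = 0.001342 rad; t = (φ − α) mod 2π = 0.197986 rad, q = (β − φ) mod 2π = 6.135813 rad → L = 1.63·(0.197986 + 6.430968 + 6.135813) = 1.63·12.764768 = 20.806572 m
RSR: p² = 2 + d² − 2cos(α−β) + 2d(sin β − sin α) = 42.650102; p = √p² = 6.530705; φ = atan2(cos α − cos β, d − sin α + sin β) = -0.001321 rad; t = (α − φ) mod 2π = 6.087862 rad, q = (φ − β) mod 2π = 0.144709 rad → L = 1.63·(6.087862 + 6.530705 + 0.144709) = 1.63·12.763275 = 20.804139 m
LSR: p² = d² − 2 + 2cos(α−β) + 2d(sin α + sin β) = 37.580085; p = √p² = 6.130260; φ = atan2(−cos α − cos β, d + sin α + sin β) − atan2(−2, p) = 0.004876 rad; t = (φ − α) mod 2π = 0.201521 rad, q = (φ − β) mod 2π = 0.150906 rad → L = 1.63·(0.201521 + 6.130260 + 0.150906) = 1.63·6.482687 = 10.566780 m
RSL: p² = d² − 2 + 2cos(α−β) − 2d(sin α + sin β) = 46.417126; p = √p² = 6.813011; φ = atan2(cos α + cos β, d − sin α − sin β) − atan2(2, p) = -0.004388 rad; t = (α − φ) mod 2π = 6.090929 rad, q = (β − φ) mod 2π = 6.141543 rad → L = 1.63·(6.090929 + 6.813011 + 6.141543) = 1.63·19.045484 = 31.044138 m
RLR: c = (6 − d² + 2cos(α−β) + 2d(sin α − sin β))/8 = -4.331263, |c| > 1 → infeasible
LRL: c = (6 − d² + 2cos(α−β) − 2d(sin α − sin β))/8 = -4.169669, |c| > 1 → infeasible
Shortest: LSR with L = 10.566780 m ≈ 10.5668 m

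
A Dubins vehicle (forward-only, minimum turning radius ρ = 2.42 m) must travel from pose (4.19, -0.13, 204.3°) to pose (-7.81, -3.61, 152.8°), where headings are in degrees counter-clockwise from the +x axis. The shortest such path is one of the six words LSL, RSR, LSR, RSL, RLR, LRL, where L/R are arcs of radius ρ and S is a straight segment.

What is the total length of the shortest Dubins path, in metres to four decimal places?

Let ψ = atan2(Δy, Δx) = atan2(-3.48, -12.00) = -163.8278° be the start→goal bearing.
Normalize: d = |goal − start| / ρ = 12.494415/2.42 = 5.162981, α = (θ_start − ψ) mod 360° = 8.1278° = 0.141858 rad, β = (θ_goal − ψ) mod 360° = 316.6278° = 5.526198 rad.
Common terms: sin α = 0.141382, cos α = 0.989955, sin β = -0.686734, cos β = 0.726908, cos(α−β) = 0.622515, d² = 26.656376. Work in radians in the unit-radius frame; every candidate has L = ρ·(t + p + q).
LSL: p² = 2 + d² − 2cos(α−β) + 2d(sin α − sin β) = 35.962448; p = √p² = 5.996870; φ = atan2(cos β − cos α, d + sin α − sin β) = -0.043878 rad; t = (φ − α) mod 2π = 6.097450 rad, q = (β − φ) mod 2π = 5.570076 rad → L = 2.42·(6.097450 + 5.996870 + 5.570076) = 2.42·17.664396 = 42.747838 m
RSR: p² = 2 + d² − 2cos(α−β) + 2d(sin β − sin α) = 18.860245; p = √p² = 4.342838; φ = atan2(cos α − cos β, d − sin α + sin β) = 0.060607 rad; t = (α − φ) mod 2π = 0.081250 rad, q = (φ − β) mod 2π = 0.817594 rad → L = 2.42·(0.081250 + 4.342838 + 0.817594) = 2.42·5.241683 = 12.684873 m
LSR: p² = d² − 2 + 2cos(α−β) + 2d(sin α + sin β) = 20.270120; p = √p² = 4.502235; φ = atan2(−cos α − cos β, d + sin α + sin β) − atan2(−2, p) = 0.062072 rad; t = (φ − α) mod 2π = 6.203400 rad, q = (φ − β) mod 2π = 0.819059 rad → L = 2.42·(6.203400 + 4.502235 + 0.819059) = 2.42·11.524694 = 27.889760 m
RSL: p² = d² − 2 + 2cos(α−β) − 2d(sin α + sin β) = 31.532690; p = √p² = 5.615398; φ = atan2(cos α + cos β, d − sin α − sin β) − atan2(2, p) = -0.049997 rad; t = (α − φ) mod 2π = 0.191855 rad, q = (β − φ) mod 2π = 5.576196 rad → L = 2.42·(0.191855 + 5.615398 + 5.576196) = 2.42·11.383448 = 27.547944 m
RLR: c = (6 − d² + 2cos(α−β) + 2d(sin α − sin β))/8 = -1.357531, |c| > 1 → infeasible
LRL: c = (6 − d² + 2cos(α−β) − 2d(sin α − sin β))/8 = -3.495306, |c| > 1 → infeasible
Shortest: RSR with L = 12.684873 m ≈ 12.6849 m

12.6849 m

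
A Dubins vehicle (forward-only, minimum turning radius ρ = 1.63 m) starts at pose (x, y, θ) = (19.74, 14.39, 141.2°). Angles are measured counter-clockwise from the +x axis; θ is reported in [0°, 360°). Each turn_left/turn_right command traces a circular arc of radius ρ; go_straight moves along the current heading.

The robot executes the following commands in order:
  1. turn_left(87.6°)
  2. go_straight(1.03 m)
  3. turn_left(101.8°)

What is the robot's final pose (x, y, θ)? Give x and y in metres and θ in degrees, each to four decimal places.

set_pose: (x, y, θ) = (19.7400, 14.3900, 141.2000°), ρ = 1.63
turn_left(87.6°): centre at ρ to the left, rotate +87.6° → (17.4922, 14.1933, 228.8000°)
go_straight(1.03): x += 1.03·cos θ, y += 1.03·sin θ → (16.8137, 13.4184, 228.8000°)
turn_left(101.8°): centre at ρ to the left, rotate +101.8° → (17.2400, 10.9246, 330.6000°)

(17.2400, 10.9246, 330.6000°)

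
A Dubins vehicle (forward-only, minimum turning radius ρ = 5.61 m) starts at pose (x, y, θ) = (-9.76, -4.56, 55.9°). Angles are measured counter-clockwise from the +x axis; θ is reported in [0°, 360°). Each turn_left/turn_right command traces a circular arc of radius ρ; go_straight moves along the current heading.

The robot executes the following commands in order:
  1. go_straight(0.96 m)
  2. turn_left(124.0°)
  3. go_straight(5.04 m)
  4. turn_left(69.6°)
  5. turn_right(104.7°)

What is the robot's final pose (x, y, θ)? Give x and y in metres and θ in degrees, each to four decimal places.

set_pose: (x, y, θ) = (-9.7600, -4.5600, 55.9000°), ρ = 5.61
go_straight(0.96): x += 0.96·cos θ, y += 0.96·sin θ → (-9.2218, -3.7651, 55.9000°)
turn_left(124.0°): centre at ρ to the left, rotate +124.0° → (-13.8574, 4.9901, 179.9000°)
go_straight(5.04): x += 5.04·cos θ, y += 5.04·sin θ → (-18.8974, 4.9989, 179.9000°)
turn_left(69.6°): centre at ρ to the left, rotate +69.6° → (-24.1619, 1.3536, 249.5000°)
turn_right(104.7°): centre at ρ to the right, rotate −104.7° → (-32.6504, -1.2659, 144.8000°)

(-32.6504, -1.2659, 144.8000°)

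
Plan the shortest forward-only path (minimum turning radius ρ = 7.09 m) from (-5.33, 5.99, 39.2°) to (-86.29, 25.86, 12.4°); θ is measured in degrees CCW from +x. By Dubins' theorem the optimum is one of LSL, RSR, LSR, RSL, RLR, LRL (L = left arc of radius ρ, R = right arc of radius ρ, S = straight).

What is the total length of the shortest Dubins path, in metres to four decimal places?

Let ψ = atan2(Δy, Δx) = atan2(19.87, -80.96) = 166.2105° be the start→goal bearing.
Normalize: d = |goal − start| / ρ = 83.362692/7.09 = 11.757785, α = (θ_start − ψ) mod 360° = 232.9895° = 4.066434 rad, β = (θ_goal − ψ) mod 360° = 206.1895° = 3.598686 rad.
Common terms: sin α = -0.798526, cos α = -0.601961, sin β = -0.441342, cos β = -0.897339, cos(α−β) = 0.892586, d² = 138.245498. Work in radians in the unit-radius frame; every candidate has L = ρ·(t + p + q).
LSL: p² = 2 + d² − 2cos(α−β) + 2d(sin α − sin β) = 130.060950; p = √p² = 11.404427; φ = atan2(cos β − cos α, d + sin α − sin β) = -0.025903 rad; t = (φ − α) mod 2π = 2.190848 rad, q = (β − φ) mod 2π = 3.624589 rad → L = 7.09·(2.190848 + 11.404427 + 3.624589) = 7.09·17.219864 = 122.088835 m
RSR: p² = 2 + d² − 2cos(α−β) + 2d(sin β − sin α) = 146.859702; p = √p² = 12.118568; φ = atan2(cos α − cos β, d − sin α + sin β) = 0.024376 rad; t = (α − φ) mod 2π = 4.042058 rad, q = (φ − β) mod 2π = 2.708876 rad → L = 7.09·(4.042058 + 12.118568 + 2.708876) = 7.09·18.869502 = 133.784769 m
LSR: p² = d² − 2 + 2cos(α−β) + 2d(sin α + sin β) = 108.874480; p = √p² = 10.434293; φ = atan2(−cos α − cos β, d + sin α + sin β) − atan2(−2, p) = 0.330972 rad; t = (φ − α) mod 2π = 2.547723 rad, q = (φ − β) mod 2π = 3.015471 rad → L = 7.09·(2.547723 + 10.434293 + 3.015471) = 7.09·15.997488 = 113.422186 m
RSL: p² = d² − 2 + 2cos(α−β) − 2d(sin α + sin β) = 167.186858; p = √p² = 12.930076; φ = atan2(cos α + cos β, d − sin α − sin β) − atan2(2, p) = -0.268306 rad; t = (α − φ) mod 2π = 4.334740 rad, q = (β − φ) mod 2π = 3.866992 rad → L = 7.09·(4.334740 + 12.930076 + 3.866992) = 7.09·21.131808 = 149.824521 m
RLR: c = (6 − d² + 2cos(α−β) + 2d(sin α − sin β))/8 = -17.357463, |c| > 1 → infeasible
LRL: c = (6 − d² + 2cos(α−β) − 2d(sin α − sin β))/8 = -15.257619, |c| > 1 → infeasible
Shortest: LSR with L = 113.422186 m ≈ 113.4222 m

113.4222 m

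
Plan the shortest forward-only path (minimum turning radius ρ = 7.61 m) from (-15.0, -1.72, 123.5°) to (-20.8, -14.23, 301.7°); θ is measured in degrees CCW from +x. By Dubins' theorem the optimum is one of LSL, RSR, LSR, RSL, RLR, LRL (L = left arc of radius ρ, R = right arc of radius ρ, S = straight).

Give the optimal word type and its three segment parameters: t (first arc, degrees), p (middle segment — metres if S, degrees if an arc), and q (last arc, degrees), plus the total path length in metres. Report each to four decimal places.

RLR: t = 9.2693°, p = 227.6181°, q = 40.1488°, L = 36.7958 m

Let ψ = atan2(Δy, Δx) = atan2(-12.51, -5.80) = -114.8738° be the start→goal bearing.
Normalize: d = |goal − start| / ρ = 13.789130/7.61 = 1.811975, α = (θ_start − ψ) mod 360° = 238.3738° = 4.160408 rad, β = (θ_goal − ψ) mod 360° = 56.5738° = 0.987399 rad.
Common terms: sin α = -0.851487, cos α = -0.524375, sin β = 0.834596, cos β = 0.550862, cos(α−β) = -0.999507, d² = 3.283253. Work in radians in the unit-radius frame; every candidate has L = ρ·(t + p + q).
LSL: p² = 2 + d² − 2cos(α−β) + 2d(sin α − sin β) = 1.171984; p = √p² = 1.082582; φ = atan2(cos β − cos α, d + sin α − sin β) = 1.454244 rad; t = (φ − α) mod 2π = 3.577022 rad, q = (β − φ) mod 2π = 5.816340 rad → L = 7.61·(3.577022 + 1.082582 + 5.816340) = 7.61·10.475944 = 79.721936 m
RSR: p² = 2 + d² − 2cos(α−β) + 2d(sin β − sin α) = 13.392549; p = √p² = 3.659583; φ = atan2(cos α − cos β, d − sin α + sin β) = -0.298215 rad; t = (α − φ) mod 2π = 4.458623 rad, q = (φ − β) mod 2π = 4.997571 rad → L = 7.61·(4.458623 + 3.659583 + 4.997571) = 7.61·13.115777 = 99.811063 m
LSR: p² = d² − 2 + 2cos(α−β) + 2d(sin α + sin β) = -0.776972 < 0 → infeasible
RSL: p² = d² − 2 + 2cos(α−β) − 2d(sin α + sin β) = -0.654547 < 0 → infeasible
RLR: c = (6 − d² + 2cos(α−β) + 2d(sin α − sin β))/8 = -0.674069; p = 2π − arccos c = 3.972686 rad; φ = atan2(cos α − cos β, d − sin α + sin β) = -0.298215 rad; t = (α − φ + p/2) mod 2π = 0.161780 rad, q = (α − β − t + p) mod 2π = 0.700729 rad → L = 7.61·(0.161780 + 3.972686 + 0.700729) = 7.61·4.835195 = 36.795835 m
LRL: c = (6 − d² + 2cos(α−β) − 2d(sin α − sin β))/8 = 0.853502; p = 2π − arccos c = 5.735058 rad; φ = atan2(cos β − cos α, d + sin α − sin β) = 1.454244 rad; t = (φ − α + p/2) mod 2π = 0.161366 rad, q = (β − α − t + p) mod 2π = 2.400684 rad → L = 7.61·(0.161366 + 5.735058 + 2.400684) = 7.61·8.297108 = 63.140991 m
Shortest: RLR with L = 36.795835 m ≈ 36.7958 m
Convert RLR to answer units (arcs ×180/π): t = 0.161780·180/π = 9.2693°, p = 3.972686·180/π = 227.6181°, q = 0.700729·180/π = 40.1488°, L = 36.7958 m.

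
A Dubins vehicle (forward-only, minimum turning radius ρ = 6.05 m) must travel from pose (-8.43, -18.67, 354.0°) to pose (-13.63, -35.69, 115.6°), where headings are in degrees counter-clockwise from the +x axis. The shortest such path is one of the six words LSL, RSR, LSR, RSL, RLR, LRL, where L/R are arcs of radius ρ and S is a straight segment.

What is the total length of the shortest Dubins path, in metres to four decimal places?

Let ψ = atan2(Δy, Δx) = atan2(-17.02, -5.20) = -106.9891° be the start→goal bearing.
Normalize: d = |goal − start| / ρ = 17.796640/6.05 = 2.941593, α = (θ_start − ψ) mod 360° = 100.9891° = 1.762593 rad, β = (θ_goal − ψ) mod 360° = 222.5891° = 3.884913 rad.
Common terms: sin α = 0.981663, cos α = -0.190622, sin β = -0.676736, cos β = -0.736226, cos(α−β) = -0.523986, d² = 8.652972. Work in radians in the unit-radius frame; every candidate has L = ρ·(t + p + q).
LSL: p² = 2 + d² − 2cos(α−β) + 2d(sin α − sin β) = 21.457618; p = √p² = 4.632237; φ = atan2(cos β − cos α, d + sin α − sin β) = -0.118058 rad; t = (φ − α) mod 2π = 4.402535 rad, q = (β − φ) mod 2π = 4.002971 rad → L = 6.05·(4.402535 + 4.632237 + 4.002971) = 6.05·13.037742 = 78.878342 m
RSR: p² = 2 + d² − 2cos(α−β) + 2d(sin β − sin α) = 1.944269; p = √p² = 1.394371; φ = atan2(cos α − cos β, d − sin α + sin β) = 0.402033 rad; t = (α − φ) mod 2π = 1.360560 rad, q = (φ − β) mod 2π = 2.800305 rad → L = 6.05·(1.360560 + 1.394371 + 2.800305) = 6.05·5.555236 = 33.609175 m
LSR: p² = d² − 2 + 2cos(α−β) + 2d(sin α + sin β) = 7.398944; p = √p² = 2.720100; φ = atan2(−cos α − cos β, d + sin α + sin β) − atan2(−2, p) = 0.912097 rad; t = (φ − α) mod 2π = 5.432690 rad, q = (φ − β) mod 2π = 3.310370 rad → L = 6.05·(5.432690 + 2.720100 + 3.310370) = 6.05·11.463160 = 69.352115 m
RSL: p² = d² − 2 + 2cos(α−β) − 2d(sin α + sin β) = 3.811055; p = √p² = 1.952192; φ = atan2(cos α + cos β, d − sin α − sin β) − atan2(2, p) = -1.135525 rad; t = (α − φ) mod 2π = 2.898117 rad, q = (β − φ) mod 2π = 5.020438 rad → L = 6.05·(2.898117 + 1.952192 + 5.020438) = 6.05·9.870747 = 59.718022 m
RLR: c = (6 − d² + 2cos(α−β) + 2d(sin α − sin β))/8 = 0.756966; p = 2π − arccos c = 5.571047 rad; φ = atan2(cos α − cos β, d − sin α + sin β) = 0.402033 rad; t = (α − φ + p/2) mod 2π = 4.146083 rad, q = (α − β − t + p) mod 2π = 5.585829 rad → L = 6.05·(4.146083 + 5.571047 + 5.585829) = 6.05·15.302959 = 92.582901 m
LRL: c = (6 − d² + 2cos(α−β) − 2d(sin α − sin β))/8 = -1.682202, |c| > 1 → infeasible
Shortest: RSR with L = 33.609175 m ≈ 33.6092 m

33.6092 m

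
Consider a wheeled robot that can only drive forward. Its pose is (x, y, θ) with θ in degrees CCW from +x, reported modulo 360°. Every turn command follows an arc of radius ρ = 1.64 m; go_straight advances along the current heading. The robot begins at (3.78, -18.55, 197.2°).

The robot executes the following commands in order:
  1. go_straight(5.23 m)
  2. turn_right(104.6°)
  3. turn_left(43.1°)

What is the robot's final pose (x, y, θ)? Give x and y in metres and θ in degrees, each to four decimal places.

set_pose: (x, y, θ) = (3.7800, -18.5500, 197.2000°), ρ = 1.64
go_straight(5.23): x += 5.23·cos θ, y += 5.23·sin θ → (-1.2161, -20.0966, 197.2000°)
turn_right(104.6°): centre at ρ to the right, rotate −104.6° → (-3.3394, -18.6043, 92.6000°)
turn_left(43.1°): centre at ρ to the left, rotate +43.1° → (-3.8323, -17.5050, 135.7000°)

(-3.8323, -17.5050, 135.7000°)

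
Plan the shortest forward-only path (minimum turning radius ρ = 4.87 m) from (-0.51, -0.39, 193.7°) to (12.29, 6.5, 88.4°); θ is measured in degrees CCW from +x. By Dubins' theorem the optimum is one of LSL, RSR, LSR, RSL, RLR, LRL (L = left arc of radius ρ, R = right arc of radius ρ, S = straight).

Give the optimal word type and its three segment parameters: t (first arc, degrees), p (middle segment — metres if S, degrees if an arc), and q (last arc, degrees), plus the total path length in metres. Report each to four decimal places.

Let ψ = atan2(Δy, Δx) = atan2(6.89, 12.80) = 28.2927° be the start→goal bearing.
Normalize: d = |goal − start| / ρ = 14.536578/4.87 = 2.984924, α = (θ_start − ψ) mod 360° = 165.4073° = 2.886901 rad, β = (θ_goal − ψ) mod 360° = 60.1073° = 1.049069 rad.
Common terms: sin α = 0.251947, cos α = -0.967741, sin β = 0.866960, cos β = 0.498378, cos(α−β) = -0.263873, d² = 8.909769. Work in radians in the unit-radius frame; every candidate has L = ρ·(t + p + q).
LSL: p² = 2 + d² − 2cos(α−β) + 2d(sin α − sin β) = 7.765982; p = √p² = 2.786751; φ = atan2(cos β − cos α, d + sin α − sin β) = 0.554012 rad; t = (φ − α) mod 2π = 3.950296 rad, q = (β − φ) mod 2π = 0.495057 rad → L = 4.87·(3.950296 + 2.786751 + 0.495057) = 4.87·7.232105 = 35.220350 m
RSR: p² = 2 + d² − 2cos(α−β) + 2d(sin β − sin α) = 15.109049; p = √p² = 3.887036; φ = atan2(cos α − cos β, d − sin α + sin β) = -0.386751 rad; t = (α − φ) mod 2π = 3.273653 rad, q = (φ − β) mod 2π = 4.847364 rad → L = 4.87·(3.273653 + 3.887036 + 4.847364) = 4.87·12.008053 = 58.479218 m
LSR: p² = d² − 2 + 2cos(α−β) + 2d(sin α + sin β) = 13.061725; p = √p² = 3.614101; φ = atan2(−cos α − cos β, d + sin α + sin β) − atan2(−2, p) = 0.619318 rad; t = (φ − α) mod 2π = 4.015602 rad, q = (φ − β) mod 2π = 5.853434 rad → L = 4.87·(4.015602 + 3.614101 + 5.853434) = 4.87·13.483136 = 65.662874 m
RSL: p² = d² − 2 + 2cos(α−β) − 2d(sin α + sin β) = -0.297679 < 0 → infeasible
RLR: c = (6 − d² + 2cos(α−β) + 2d(sin α − sin β))/8 = -0.888631; p = 2π − arccos c = 3.618037 rad; φ = atan2(cos α − cos β, d − sin α + sin β) = -0.386751 rad; t = (α − φ + p/2) mod 2π = 5.082671 rad, q = (α − β − t + p) mod 2π = 0.373198 rad → L = 4.87·(5.082671 + 3.618037 + 0.373198) = 4.87·9.073906 = 44.189924 m
LRL: c = (6 − d² + 2cos(α−β) − 2d(sin α − sin β))/8 = 0.029252; p = 2π − arccos c = 4.741645 rad; φ = atan2(cos β − cos α, d + sin α − sin β) = 0.554012 rad; t = (φ − α + p/2) mod 2π = 0.037934 rad, q = (β − α − t + p) mod 2π = 2.865880 rad → L = 4.87·(0.037934 + 4.741645 + 2.865880) = 4.87·7.645459 = 37.233386 m
Shortest: LSL with L = 35.220350 m ≈ 35.2203 m
Convert LSL to answer units (arcs ×180/π): t = 3.950296·180/π = 226.3353°, p = ρ·p = 4.87·2.786751 = 13.5715 m, q = 0.495057·180/π = 28.3647°, L = 35.2203 m.

LSL: t = 226.3353°, p = 13.5715 m, q = 28.3647°, L = 35.2203 m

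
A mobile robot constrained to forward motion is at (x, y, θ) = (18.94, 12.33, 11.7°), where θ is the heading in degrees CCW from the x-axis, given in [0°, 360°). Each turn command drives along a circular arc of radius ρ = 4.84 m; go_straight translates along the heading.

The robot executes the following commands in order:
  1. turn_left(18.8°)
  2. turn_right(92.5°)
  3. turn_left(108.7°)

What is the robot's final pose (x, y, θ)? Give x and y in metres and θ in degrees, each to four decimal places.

set_pose: (x, y, θ) = (18.9400, 12.3300, 11.7000°), ρ = 4.84
turn_left(18.8°): centre at ρ to the left, rotate +18.8° → (20.4150, 12.8992, 30.5000°)
turn_right(92.5°): centre at ρ to the right, rotate −92.5° → (27.1449, 11.0011, -62.0000° ≡ 298.0000°)
turn_left(108.7°): centre at ρ to the left, rotate +108.7° → (34.9408, 9.9540, 406.7000° ≡ 46.7000°)

(34.9408, 9.9540, 46.7000°)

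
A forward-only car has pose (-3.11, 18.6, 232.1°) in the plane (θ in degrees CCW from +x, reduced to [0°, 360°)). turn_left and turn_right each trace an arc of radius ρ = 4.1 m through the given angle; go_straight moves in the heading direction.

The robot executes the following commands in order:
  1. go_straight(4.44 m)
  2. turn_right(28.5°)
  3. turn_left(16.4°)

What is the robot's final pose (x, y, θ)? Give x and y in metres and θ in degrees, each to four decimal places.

set_pose: (x, y, θ) = (-3.1100, 18.6000, 232.1000°), ρ = 4.1
go_straight(4.44): x += 4.44·cos θ, y += 4.44·sin θ → (-5.8374, 15.0965, 232.1000°)
turn_right(28.5°): centre at ρ to the right, rotate −28.5° → (-7.4312, 13.8579, 203.6000°)
turn_left(16.4°): centre at ρ to the left, rotate +16.4° → (-8.4252, 13.2416, 220.0000°)

(-8.4252, 13.2416, 220.0000°)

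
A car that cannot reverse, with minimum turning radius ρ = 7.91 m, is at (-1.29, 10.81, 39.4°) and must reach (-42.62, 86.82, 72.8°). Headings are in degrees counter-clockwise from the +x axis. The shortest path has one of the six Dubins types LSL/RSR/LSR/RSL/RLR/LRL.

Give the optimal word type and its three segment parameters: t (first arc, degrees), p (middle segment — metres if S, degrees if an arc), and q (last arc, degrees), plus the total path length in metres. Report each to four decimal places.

Let ψ = atan2(Δy, Δx) = atan2(76.01, -41.33) = 118.5349° be the start→goal bearing.
Normalize: d = |goal − start| / ρ = 86.519876/7.91 = 10.938037, α = (θ_start − ψ) mod 360° = 280.8651° = 4.902021 rad, β = (θ_goal − ψ) mod 360° = 314.2651° = 5.484961 rad.
Common terms: sin α = -0.982074, cos α = 0.188498, sin β = -0.716118, cos β = 0.697979, cos(α−β) = 0.834848, d² = 119.640664. Work in radians in the unit-radius frame; every candidate has L = ρ·(t + p + q).
LSL: p² = 2 + d² − 2cos(α−β) + 2d(sin α − sin β) = 114.152898; p = √p² = 10.684236; φ = atan2(cos β − cos α, d + sin α − sin β) = 0.047703 rad; t = (φ − α) mod 2π = 1.428868 rad, q = (β − φ) mod 2π = 5.437258 rad → L = 7.91·(1.428868 + 10.684236 + 5.437258) = 7.91·17.550361 = 138.823357 m
RSR: p² = 2 + d² − 2cos(α−β) + 2d(sin β − sin α) = 125.789038; p = √p² = 11.215571; φ = atan2(cos α − cos β, d − sin α + sin β) = -0.045442 rad; t = (α − φ) mod 2π = 4.947463 rad, q = (φ − β) mod 2π = 0.752782 rad → L = 7.91·(4.947463 + 11.215571 + 0.752782) = 7.91·16.915817 = 133.804109 m
LSR: p² = d² − 2 + 2cos(α−β) + 2d(sin α + sin β) = 82.160596; p = √p² = 9.064248; φ = atan2(−cos α − cos β, d + sin α + sin β) − atan2(−2, p) = 0.121520 rad; t = (φ − α) mod 2π = 1.502684 rad, q = (φ − β) mod 2π = 0.919744 rad → L = 7.91·(1.502684 + 9.064248 + 0.919744) = 7.91·11.486676 = 90.859605 m
RSL: p² = d² − 2 + 2cos(α−β) − 2d(sin α + sin β) = 156.460123; p = √p² = 12.508402; φ = atan2(cos α + cos β, d − sin α − sin β) − atan2(2, p) = -0.088512 rad; t = (α − φ) mod 2π = 4.990533 rad, q = (β − φ) mod 2π = 5.573473 rad → L = 7.91·(4.990533 + 12.508402 + 5.573473) = 7.91·23.072407 = 182.502743 m
RLR: c = (6 − d² + 2cos(α−β) + 2d(sin α − sin β))/8 = -14.723630, |c| > 1 → infeasible
LRL: c = (6 − d² + 2cos(α−β) − 2d(sin α − sin β))/8 = -13.269112, |c| > 1 → infeasible
Shortest: LSR with L = 90.859605 m ≈ 90.8596 m
Convert LSR to answer units (arcs ×180/π): t = 1.502684·180/π = 86.0974°, p = ρ·p = 7.91·9.064248 = 71.6982 m, q = 0.919744·180/π = 52.6974°, L = 90.8596 m.

LSR: t = 86.0974°, p = 71.6982 m, q = 52.6974°, L = 90.8596 m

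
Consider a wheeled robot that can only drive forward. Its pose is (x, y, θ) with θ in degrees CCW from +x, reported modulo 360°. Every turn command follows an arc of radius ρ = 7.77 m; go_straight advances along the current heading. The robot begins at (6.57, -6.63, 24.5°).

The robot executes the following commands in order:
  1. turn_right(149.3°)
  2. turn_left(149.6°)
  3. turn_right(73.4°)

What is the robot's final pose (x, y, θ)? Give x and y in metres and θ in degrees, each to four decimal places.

(34.8995, -31.5378, 311.4000°)

set_pose: (x, y, θ) = (6.5700, -6.6300, 24.5000°), ρ = 7.77
turn_right(149.3°): centre at ρ to the right, rotate −149.3° → (16.1725, -18.1348, -124.8000° ≡ 235.2000°)
turn_left(149.6°): centre at ρ to the left, rotate +149.6° → (25.8120, -29.6227, 384.8000° ≡ 24.8000°)
turn_right(73.4°): centre at ρ to the right, rotate −73.4° → (34.8995, -31.5378, -48.6000° ≡ 311.4000°)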